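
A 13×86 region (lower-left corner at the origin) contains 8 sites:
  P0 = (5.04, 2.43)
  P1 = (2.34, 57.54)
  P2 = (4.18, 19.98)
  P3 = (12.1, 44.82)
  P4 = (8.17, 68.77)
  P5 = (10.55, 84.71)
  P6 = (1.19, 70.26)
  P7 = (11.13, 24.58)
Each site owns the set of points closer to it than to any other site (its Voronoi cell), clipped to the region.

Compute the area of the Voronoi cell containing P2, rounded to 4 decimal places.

Area of P2's cell: 165.4567

1. box [0,13]×[0,86]: [(0, 0) (13, 0) (13, 86) (0, 86)]
2. ⊥bis P2·P0 via (4.61,11.205): [(0, 10.9791) (13, 11.6161) (13, 86) (0, 86)]  |A|=971.131
3. ⊥bis P2·P1 via (3.26,38.76): [(0, 38.6003) (0, 10.9791) (13, 11.6161) (13, 39.2371)]  |A|=359.0744
4. ⊥bis P2·P3 via (8.14,32.4): [(0, 34.9954) (0, 10.9791) (13, 11.6161) (13, 30.8504)]  |A|=281.1287
5. ⊥bis P2·P4 via (6.175,44.375): [(0, 34.9954) (0, 10.9791) (13, 11.6161) (13, 30.8504)]  |A|=281.1287
6. ⊥bis P2·P5 via (7.365,52.345): [(0, 34.9954) (0, 10.9791) (13, 11.6161) (13, 30.8504)]  |A|=281.1287
7. ⊥bis P2·P6 via (2.685,45.12): [(0, 34.9954) (0, 10.9791) (13, 11.6161) (13, 30.8504)]  |A|=281.1287
8. ⊥bis P2·P7 via (7.655,22.28): [(0, 33.8457) (0, 10.9791) (13, 11.6161) (13, 14.2044)]  |A|=165.4567
9. canonical 4-gon: [(0, 33.8457) (0, 10.9791) (13, 11.6161) (13, 14.2044)]
10. shoelace: 165.4567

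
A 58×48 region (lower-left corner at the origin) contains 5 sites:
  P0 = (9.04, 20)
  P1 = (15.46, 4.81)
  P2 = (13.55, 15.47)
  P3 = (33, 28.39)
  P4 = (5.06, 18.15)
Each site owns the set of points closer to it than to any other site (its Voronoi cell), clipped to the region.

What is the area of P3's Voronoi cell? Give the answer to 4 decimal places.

1. box [0,58]×[0,48]: [(0, 0) (58, 0) (58, 48) (0, 48)]
2. ⊥bis P3·P0 via (21.02,24.195): [(29.4923, 0) (58, 0) (58, 48) (12.6843, 48)]  |A|=1771.7624
3. ⊥bis P3·P1 via (24.23,16.6): [(23.4856, 17.1537) (46.5463, 0) (58, 0) (58, 48) (12.6843, 48)]  |A|=1625.4927
4. ⊥bis P3·P2 via (23.275,21.93): [(20.1834, 26.5842) (29.3409, 12.7982) (46.5463, 0) (58, 0) (58, 48) (12.6843, 48)]  |A|=1605.075
5. ⊥bis P3·P4 via (19.03,23.27): [(20.1834, 26.5842) (29.3409, 12.7982) (46.5463, 0) (58, 0) (58, 48) (12.6843, 48)]  |A|=1605.075
6. canonical 6-gon: [(20.1834, 26.5842) (29.3409, 12.7982) (46.5463, 0) (58, 0) (58, 48) (12.6843, 48)]
7. shoelace: 1605.075

Area of P3's cell: 1605.0750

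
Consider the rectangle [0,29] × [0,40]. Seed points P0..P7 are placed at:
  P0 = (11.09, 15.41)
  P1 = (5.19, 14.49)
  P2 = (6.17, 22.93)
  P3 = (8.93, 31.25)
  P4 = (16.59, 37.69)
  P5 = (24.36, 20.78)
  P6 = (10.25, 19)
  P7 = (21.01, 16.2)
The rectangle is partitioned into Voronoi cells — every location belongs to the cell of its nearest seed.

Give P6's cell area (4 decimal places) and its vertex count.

1. box [0,29]×[0,40]: [(0, 0) (29, 0) (29, 40) (0, 40)]
2. ⊥bis P6·P0 via (10.67,17.205): [(0, 14.7084) (29, 21.4939) (29, 40) (0, 40)]  |A|=635.0665
3. ⊥bis P6·P1 via (7.72,16.745): [(0, 25.4065) (7.8898, 16.5545) (29, 21.4939) (29, 40) (0, 40)]  |A|=592.8636
4. ⊥bis P6·P2 via (8.21,20.965): [(6.0019, 18.6726) (7.8898, 16.5545) (29, 21.4939) (29, 40) (26.5452, 40)]  |A|=265.9996
5. ⊥bis P6·P3 via (9.59,25.125): [(12.5213, 25.4409) (6.0019, 18.6726) (7.8898, 16.5545) (29, 21.4939) (29, 27.2165)]  |A|=142.8021
6. ⊥bis P6·P4 via (13.42,28.345): [(19.7007, 26.2145) (12.5213, 25.4409) (6.0019, 18.6726) (7.8898, 16.5545) (29, 21.4939) (29, 23.06)]  |A|=123.4755
7. ⊥bis P6·P5 via (17.305,19.89): [(16.55, 25.875) (12.5213, 25.4409) (6.0019, 18.6726) (7.8898, 16.5545) (17.4438, 18.7899)]  |A|=65.0324
8. ⊥bis P6·P7 via (15.63,17.6): [(16.9527, 22.6829) (16.55, 25.875) (12.5213, 25.4409) (6.0019, 18.6726) (7.8898, 16.5545) (15.8421, 18.4152)]  |A|=61.8228
9. canonical 6-gon: [(16.9527, 22.6829) (16.55, 25.875) (12.5213, 25.4409) (6.0019, 18.6726) (7.8898, 16.5545) (15.8421, 18.4152)]
10. shoelace: 61.8228

Area of P6's cell: 61.8228 (6 vertices)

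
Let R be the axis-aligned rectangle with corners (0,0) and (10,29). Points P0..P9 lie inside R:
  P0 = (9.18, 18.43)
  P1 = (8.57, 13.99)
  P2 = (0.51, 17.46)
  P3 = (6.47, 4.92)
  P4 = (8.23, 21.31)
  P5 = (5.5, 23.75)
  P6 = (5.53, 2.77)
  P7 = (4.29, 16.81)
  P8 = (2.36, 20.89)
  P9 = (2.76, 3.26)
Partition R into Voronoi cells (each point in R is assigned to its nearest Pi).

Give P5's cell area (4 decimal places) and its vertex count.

Area of P5's cell: 54.2365 (5 vertices)

1. box [0,10]×[0,29]: [(0, 0) (10, 0) (10, 29) (0, 29)]
2. ⊥bis P5·P0 via (7.34,21.09): [(0, 16.0127) (10, 22.93) (10, 29) (0, 29)]  |A|=95.2865
3. ⊥bis P5·P1 via (7.035,18.87): [(0, 16.6571) (1.7086, 17.1946) (10, 22.93) (10, 29) (0, 29)]  |A|=94.7359
4. ⊥bis P5·P2 via (3.005,20.605): [(0, 22.9889) (4.6976, 19.2622) (10, 22.93) (10, 29) (0, 29)]  |A|=78.9006
5. ⊥bis P5·P3 via (5.985,14.335): [(0, 22.9889) (4.6976, 19.2622) (10, 22.93) (10, 29) (0, 29)]  |A|=78.9006
6. ⊥bis P5·P4 via (6.865,22.53): [(0, 22.9889) (4.2569, 19.6119) (10, 26.0376) (10, 29) (0, 29)]  |A|=68.2415
7. ⊥bis P5·P6 via (5.515,13.26): [(0, 22.9889) (4.2569, 19.6119) (10, 26.0376) (10, 29) (0, 29)]  |A|=68.2415
8. ⊥bis P5·P7 via (4.895,20.28): [(0, 22.9889) (2.9977, 20.6108) (4.8595, 20.2862) (10, 26.0376) (10, 29) (0, 29)]  |A|=67.5159
9. ⊥bis P5·P8 via (3.93,22.32): [(0, 26.6348) (5.3166, 20.7976) (10, 26.0376) (10, 29) (0, 29)]  |A|=54.2365
10. ⊥bis P5·P9 via (4.13,13.505): [(0, 26.6348) (5.3166, 20.7976) (10, 26.0376) (10, 29) (0, 29)]  |A|=54.2365
11. canonical 5-gon: [(0, 26.6348) (5.3166, 20.7976) (10, 26.0376) (10, 29) (0, 29)]
12. shoelace: 54.2365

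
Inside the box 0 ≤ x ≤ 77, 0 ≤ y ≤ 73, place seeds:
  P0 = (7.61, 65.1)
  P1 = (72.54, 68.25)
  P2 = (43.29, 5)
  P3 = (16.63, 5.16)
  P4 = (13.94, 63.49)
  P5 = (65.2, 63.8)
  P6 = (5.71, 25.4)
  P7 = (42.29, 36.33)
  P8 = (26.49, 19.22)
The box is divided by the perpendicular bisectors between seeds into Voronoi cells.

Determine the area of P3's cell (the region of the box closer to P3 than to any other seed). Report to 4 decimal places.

Area of P3's cell: 372.0121

1. box [0,77]×[0,73]: [(0, 0) (77, 0) (77, 73) (0, 73)]
2. ⊥bis P3·P0 via (12.12,35.13): [(0, 33.3061) (0, 0) (77, 0) (77, 44.8934)]  |A|=3010.6818
3. ⊥bis P3·P1 via (44.585,36.705): [(41.3917, 39.5349) (0, 33.3061) (0, 0) (77, 0) (77, 7.979)]  |A|=2353.452
4. ⊥bis P3·P2 via (29.96,5.08): [(30.1566, 37.8442) (0, 33.3061) (0, 0) (29.9295, 0)]  |A|=1068.53
5. ⊥bis P3·P4 via (15.285,34.325): [(30.1396, 35.01) (3.0083, 33.7588) (0, 33.3061) (0, 0) (29.9295, 0)]  |A|=1030.0933
6. ⊥bis P3·P5 via (40.915,34.48): [(30.1396, 35.01) (3.0083, 33.7588) (0, 33.3061) (0, 0) (29.9295, 0)]  |A|=1030.0933
7. ⊥bis P3·P6 via (11.17,15.28): [(30.0825, 25.4838) (0, 9.2535) (0, 0) (29.9295, 0)]  |A|=520.5421
8. ⊥bis P3·P7 via (29.46,20.745): [(30.0511, 20.2584) (26.2291, 23.4048) (0, 9.2535) (0, 0) (29.9295, 0)]  |A|=510.5071
9. ⊥bis P3·P8 via (21.56,12.19): [(29.9673, 6.2941) (14.5519, 17.1046) (0, 9.2535) (0, 0) (29.9295, 0)]  |A|=372.0121
10. canonical 5-gon: [(29.9673, 6.2941) (14.5519, 17.1046) (0, 9.2535) (0, 0) (29.9295, 0)]
11. shoelace: 372.0121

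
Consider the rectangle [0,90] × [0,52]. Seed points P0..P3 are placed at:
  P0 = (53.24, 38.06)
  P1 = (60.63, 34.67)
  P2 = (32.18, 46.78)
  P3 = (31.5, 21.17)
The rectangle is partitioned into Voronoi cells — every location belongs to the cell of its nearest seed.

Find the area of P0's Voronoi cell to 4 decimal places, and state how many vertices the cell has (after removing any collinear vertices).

Area of P0's cell: 421.8769 (4 vertices)

1. box [0,90]×[0,52]: [(0, 0) (90, 0) (90, 52) (0, 52)]
2. ⊥bis P0·P1 via (56.935,36.365): [(0, 0) (40.2534, 0) (64.1072, 52) (0, 52)]  |A|=2713.3748
3. ⊥bis P0·P2 via (42.71,42.42): [(25.1458, 0) (40.2534, 0) (64.1072, 52) (46.6766, 52)]  |A|=845.9916
4. ⊥bis P0·P3 via (42.37,29.615): [(39.1331, 33.7814) (49.5809, 20.3335) (64.1072, 52) (46.6766, 52)]  |A|=421.8769
5. canonical 4-gon: [(39.1331, 33.7814) (49.5809, 20.3335) (64.1072, 52) (46.6766, 52)]
6. shoelace: 421.8769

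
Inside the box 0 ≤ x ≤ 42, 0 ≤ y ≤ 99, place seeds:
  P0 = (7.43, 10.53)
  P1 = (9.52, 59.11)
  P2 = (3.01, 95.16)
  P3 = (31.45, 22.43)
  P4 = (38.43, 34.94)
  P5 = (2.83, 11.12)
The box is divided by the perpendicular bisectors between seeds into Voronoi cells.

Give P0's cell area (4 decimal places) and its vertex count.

Area of P0's cell: 452.7462 (4 vertices)

1. box [0,42]×[0,99]: [(0, 0) (42, 0) (42, 99) (0, 99)]
2. ⊥bis P0·P1 via (8.475,34.82): [(0, 35.1846) (0, 0) (42, 0) (42, 33.3777)]  |A|=1439.8084
3. ⊥bis P0·P2 via (5.22,52.845): [(0, 35.1846) (0, 0) (42, 0) (42, 33.3777)]  |A|=1439.8084
4. ⊥bis P0·P3 via (19.44,16.48): [(10.3949, 34.7374) (0, 35.1846) (0, 0) (27.6045, 0)]  |A|=662.3252
5. ⊥bis P0·P4 via (22.93,22.735): [(10.3949, 34.7374) (0, 35.1846) (0, 0) (27.6045, 0)]  |A|=662.3252
6. ⊥bis P0·P5 via (5.13,10.825): [(10.3949, 34.7374) (8.2091, 34.8314) (3.7416, 0) (27.6045, 0)]  |A|=452.7462
7. canonical 4-gon: [(10.3949, 34.7374) (8.2091, 34.8314) (3.7416, 0) (27.6045, 0)]
8. shoelace: 452.7462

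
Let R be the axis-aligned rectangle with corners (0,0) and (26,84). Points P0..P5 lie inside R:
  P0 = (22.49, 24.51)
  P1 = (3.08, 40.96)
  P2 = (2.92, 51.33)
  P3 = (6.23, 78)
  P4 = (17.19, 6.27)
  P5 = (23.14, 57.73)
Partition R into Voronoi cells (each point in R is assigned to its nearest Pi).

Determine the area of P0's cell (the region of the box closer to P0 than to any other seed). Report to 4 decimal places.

1. box [0,26]×[0,84]: [(0, 0) (26, 0) (26, 84) (0, 84)]
2. ⊥bis P0·P1 via (12.785,32.735): [(0, 17.6495) (0, 0) (26, 0) (26, 48.3279)]  |A|=857.7059
3. ⊥bis P0·P2 via (12.705,37.92): [(24.4302, 46.4756) (0, 17.6495) (0, 0) (26, 0) (26, 47.6211)]  |A|=857.1511
4. ⊥bis P0·P3 via (14.36,51.255): [(24.4302, 46.4756) (0, 17.6495) (0, 0) (26, 0) (26, 47.6211)]  |A|=857.1511
5. ⊥bis P0·P4 via (19.84,15.39): [(24.4302, 46.4756) (2.3838, 20.4622) (26, 13.6001) (26, 47.6211)]  |A|=409.5143
6. ⊥bis P0·P5 via (22.815,41.12): [(19.939, 41.1763) (2.3838, 20.4622) (26, 13.6001) (26, 41.0577)]  |A|=388.0366
7. canonical 4-gon: [(19.939, 41.1763) (2.3838, 20.4622) (26, 13.6001) (26, 41.0577)]
8. shoelace: 388.0366

Area of P0's cell: 388.0366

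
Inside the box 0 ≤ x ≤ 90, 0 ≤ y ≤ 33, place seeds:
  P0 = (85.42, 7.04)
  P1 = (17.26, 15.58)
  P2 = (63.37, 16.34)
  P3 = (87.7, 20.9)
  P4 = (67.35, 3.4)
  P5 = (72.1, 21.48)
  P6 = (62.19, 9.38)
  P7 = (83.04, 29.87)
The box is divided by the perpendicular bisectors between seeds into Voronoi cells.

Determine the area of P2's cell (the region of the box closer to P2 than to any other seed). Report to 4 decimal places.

1. box [0,90]×[0,33]: [(0, 0) (90, 0) (90, 33) (0, 33)]
2. ⊥bis P2·P0 via (74.395,11.69): [(0, 0) (69.4645, 0) (83.3829, 33) (0, 33)]  |A|=2521.9823
3. ⊥bis P2·P1 via (40.315,15.96): [(40.5781, 0) (69.4645, 0) (83.3829, 33) (40.0341, 33)]  |A|=1191.8811
4. ⊥bis P2·P3 via (75.535,18.62): [(40.5781, 0) (69.4645, 0) (76.0835, 15.6934) (72.8399, 33) (40.0341, 33)]  |A|=1100.6491
5. ⊥bis P2·P4 via (65.36,9.87): [(40.5412, 2.2364) (74.8597, 12.7919) (76.0835, 15.6934) (72.8399, 33) (40.0341, 33)]  |A|=877.3237
6. ⊥bis P2·P5 via (67.735,18.91): [(40.5412, 2.2364) (71.8773, 11.8745) (59.4392, 33) (40.0341, 33)]  |A|=689.4192
7. ⊥bis P2·P6 via (62.78,12.86): [(40.3033, 16.6707) (70.7101, 11.5155) (71.8773, 11.8745) (59.4392, 33) (40.0341, 33)]  |A|=470.582
8. ⊥bis P2·P7 via (73.205,23.105): [(40.3033, 16.6707) (70.7101, 11.5155) (71.8773, 11.8745) (59.4392, 33) (40.0341, 33)]  |A|=470.582
9. canonical 5-gon: [(40.3033, 16.6707) (70.7101, 11.5155) (71.8773, 11.8745) (59.4392, 33) (40.0341, 33)]
10. shoelace: 470.582

Area of P2's cell: 470.5820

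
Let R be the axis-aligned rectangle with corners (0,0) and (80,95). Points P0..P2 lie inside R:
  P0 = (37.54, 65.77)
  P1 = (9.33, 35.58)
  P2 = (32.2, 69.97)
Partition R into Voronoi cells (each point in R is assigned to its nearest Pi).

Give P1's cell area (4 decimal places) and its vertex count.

Area of P1's cell: 2751.6870 (4 vertices)

1. box [0,80]×[0,95]: [(0, 0) (80, 0) (80, 95) (0, 95)]
2. ⊥bis P1·P0 via (23.435,50.675): [(0, 72.573) (0, 0) (77.6668, 0)]  |A|=2818.2562
3. ⊥bis P1·P2 via (20.765,52.775): [(22.2308, 51.8002) (0, 66.5841) (0, 0) (77.6668, 0)]  |A|=2751.687
4. canonical 4-gon: [(22.2308, 51.8002) (0, 66.5841) (0, 0) (77.6668, 0)]
5. shoelace: 2751.687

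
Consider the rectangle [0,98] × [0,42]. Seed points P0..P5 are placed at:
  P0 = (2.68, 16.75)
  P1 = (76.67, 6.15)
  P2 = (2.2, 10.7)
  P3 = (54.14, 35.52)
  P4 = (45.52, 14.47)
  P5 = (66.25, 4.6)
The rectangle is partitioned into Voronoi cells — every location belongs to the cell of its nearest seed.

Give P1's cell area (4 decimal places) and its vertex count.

Area of P1's cell: 961.6297 (5 vertices)

1. box [0,98]×[0,42]: [(0, 0) (98, 0) (98, 42) (0, 42)]
2. ⊥bis P1·P0 via (39.675,11.45): [(38.0346, 0) (98, 0) (98, 42) (44.0517, 42)]  |A|=2392.1874
3. ⊥bis P1·P2 via (39.435,8.425): [(39.5788, 10.7785) (38.9202, 0) (98, 0) (98, 42) (44.0517, 42)]  |A|=2387.4147
4. ⊥bis P1·P3 via (65.405,20.835): [(38.9535, 0.5438) (38.9202, 0) (98, 0) (98, 42) (92.9956, 42)]  |A|=1359.7724
5. ⊥bis P1·P4 via (61.095,10.31): [(63.5199, 19.389) (58.3413, 0) (98, 0) (98, 42) (92.9956, 42)]  |A|=1165.1295
6. ⊥bis P1·P5 via (71.46,5.375): [(68.7757, 23.4207) (72.2595, 0) (98, 0) (98, 42) (92.9956, 42)]  |A|=961.6297
7. canonical 5-gon: [(68.7757, 23.4207) (72.2595, 0) (98, 0) (98, 42) (92.9956, 42)]
8. shoelace: 961.6297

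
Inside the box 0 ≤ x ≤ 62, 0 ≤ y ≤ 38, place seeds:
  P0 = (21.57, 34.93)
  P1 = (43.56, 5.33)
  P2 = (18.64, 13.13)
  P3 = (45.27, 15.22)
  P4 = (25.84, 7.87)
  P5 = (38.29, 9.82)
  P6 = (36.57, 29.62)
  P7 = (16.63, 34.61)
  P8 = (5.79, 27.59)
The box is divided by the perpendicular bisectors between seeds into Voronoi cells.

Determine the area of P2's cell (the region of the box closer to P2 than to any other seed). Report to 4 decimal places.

1. box [0,62]×[0,38]: [(0, 0) (62, 0) (62, 38) (0, 38)]
2. ⊥bis P2·P0 via (20.105,24.03): [(0, 26.7322) (0, 0) (62, 0) (62, 18.3992)]  |A|=1399.0717
3. ⊥bis P2·P1 via (31.1,9.23): [(35.1015, 22.0144) (0, 26.7322) (0, 0) (28.211, 0)]  |A|=779.6947
4. ⊥bis P2·P3 via (31.955,14.175): [(32.0939, 12.4053) (31.2996, 22.5254) (0, 26.7322) (0, 0) (28.211, 0)]  |A|=760.6598
5. ⊥bis P2·P4 via (22.24,10.5): [(31.0498, 22.559) (0, 26.7322) (0, 0) (14.5692, 0)]  |A|=579.3468
6. ⊥bis P2·P5 via (28.465,11.475): [(30.117, 21.2822) (30.348, 22.6533) (0, 26.7322) (0, 0) (14.5692, 0)]  |A|=578.8547
7. ⊥bis P2·P6 via (27.605,21.375): [(29.0427, 19.8117) (25.8767, 23.2543) (0, 26.7322) (0, 0) (14.5692, 0)]  |A|=571.5431
8. ⊥bis P2·P7 via (17.635,23.87): [(29.0427, 19.8117) (25.8767, 23.2543) (19.793, 24.0719) (0, 22.2198) (0, 0) (14.5692, 0)]  |A|=526.8863
9. ⊥bis P2·P8 via (12.215,20.36): [(29.0427, 19.8117) (25.8767, 23.2543) (19.793, 24.0719) (15.9917, 23.7162) (0, 9.505) (0, 0) (14.5692, 0)]  |A|=425.2207
10. canonical 7-gon: [(29.0427, 19.8117) (25.8767, 23.2543) (19.793, 24.0719) (15.9917, 23.7162) (0, 9.505) (0, 0) (14.5692, 0)]
11. shoelace: 425.2207

Area of P2's cell: 425.2207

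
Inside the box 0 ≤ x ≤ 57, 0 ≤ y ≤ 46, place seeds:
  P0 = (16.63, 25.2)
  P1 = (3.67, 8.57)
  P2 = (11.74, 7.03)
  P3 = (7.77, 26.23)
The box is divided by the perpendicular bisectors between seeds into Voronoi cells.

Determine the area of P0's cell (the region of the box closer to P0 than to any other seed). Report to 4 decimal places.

Area of P0's cell: 1565.7020

1. box [0,57]×[0,46]: [(0, 0) (57, 0) (57, 46) (0, 46)]
2. ⊥bis P0·P1 via (10.15,16.885): [(0, 24.795) (31.8165, 0) (57, 0) (57, 46) (0, 46)]  |A|=2227.5545
3. ⊥bis P0·P2 via (14.185,16.115): [(0, 24.795) (9.5308, 17.3676) (57, 4.5924) (57, 46) (0, 46)]  |A|=1899.8671
4. ⊥bis P0·P3 via (12.2,25.715): [(11.178, 16.9242) (57, 4.5924) (57, 46) (14.5582, 46)]  |A|=1565.702
5. canonical 4-gon: [(11.178, 16.9242) (57, 4.5924) (57, 46) (14.5582, 46)]
6. shoelace: 1565.702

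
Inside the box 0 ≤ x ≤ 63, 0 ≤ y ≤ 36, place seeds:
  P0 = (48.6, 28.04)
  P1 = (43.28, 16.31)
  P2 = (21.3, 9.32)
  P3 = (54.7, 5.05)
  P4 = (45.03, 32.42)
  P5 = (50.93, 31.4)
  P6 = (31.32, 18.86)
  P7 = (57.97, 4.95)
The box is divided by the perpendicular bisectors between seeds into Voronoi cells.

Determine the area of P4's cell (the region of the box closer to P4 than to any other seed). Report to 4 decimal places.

1. box [0,63]×[0,36]: [(0, 0) (63, 0) (63, 36) (0, 36)]
2. ⊥bis P4·P0 via (46.815,30.23): [(0, 0) (9.7261, 0) (53.8942, 36) (0, 36)]  |A|=1145.1645
3. ⊥bis P4·P1 via (44.155,24.365): [(0, 29.1615) (40.1527, 24.7998) (53.8942, 36) (0, 36)]  |A|=439.1062
4. ⊥bis P4·P2 via (33.165,20.87): [(28.0609, 26.1133) (40.1527, 24.7998) (53.8942, 36) (18.4367, 36)]  |A|=252.0193
5. ⊥bis P4·P3 via (49.865,18.735): [(28.0609, 26.1133) (40.1527, 24.7998) (53.8942, 36) (18.4367, 36)]  |A|=252.0193
6. ⊥bis P4·P5 via (47.98,31.91): [(28.0609, 26.1133) (40.1527, 24.7998) (47.833, 31.0597) (48.6871, 36) (18.4367, 36)]  |A|=239.1572
7. ⊥bis P4·P6 via (38.175,25.64): [(38.868, 24.9393) (40.1527, 24.7998) (47.833, 31.0597) (48.6871, 36) (27.9283, 36)]  |A|=138.8908
8. ⊥bis P4·P7 via (51.5,18.685): [(38.868, 24.9393) (40.1527, 24.7998) (47.833, 31.0597) (48.6871, 36) (27.9283, 36)]  |A|=138.8908
9. canonical 5-gon: [(38.868, 24.9393) (40.1527, 24.7998) (47.833, 31.0597) (48.6871, 36) (27.9283, 36)]
10. shoelace: 138.8908

Area of P4's cell: 138.8908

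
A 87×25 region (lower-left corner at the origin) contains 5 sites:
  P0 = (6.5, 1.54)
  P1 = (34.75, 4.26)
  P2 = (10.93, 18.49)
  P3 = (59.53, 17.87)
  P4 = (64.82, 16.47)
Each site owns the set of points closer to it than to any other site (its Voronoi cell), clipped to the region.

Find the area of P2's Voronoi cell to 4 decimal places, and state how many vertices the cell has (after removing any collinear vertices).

1. box [0,87]×[0,25]: [(0, 0) (87, 0) (87, 25) (0, 25)]
2. ⊥bis P2·P0 via (8.715,10.015): [(0, 12.2927) (47.0342, 0) (87, 0) (87, 25) (0, 25)]  |A|=1885.9105
3. ⊥bis P2·P1 via (22.84,11.375): [(0, 12.2927) (20.2297, 7.0056) (30.9795, 25) (0, 25)]  |A|=407.262
4. ⊥bis P2·P3 via (35.23,18.18): [(0, 12.2927) (20.2297, 7.0056) (30.9795, 25) (0, 25)]  |A|=407.262
5. ⊥bis P2·P4 via (37.875,17.48): [(0, 12.2927) (20.2297, 7.0056) (30.9795, 25) (0, 25)]  |A|=407.262
6. canonical 4-gon: [(0, 12.2927) (20.2297, 7.0056) (30.9795, 25) (0, 25)]
7. shoelace: 407.262

Area of P2's cell: 407.2620 (4 vertices)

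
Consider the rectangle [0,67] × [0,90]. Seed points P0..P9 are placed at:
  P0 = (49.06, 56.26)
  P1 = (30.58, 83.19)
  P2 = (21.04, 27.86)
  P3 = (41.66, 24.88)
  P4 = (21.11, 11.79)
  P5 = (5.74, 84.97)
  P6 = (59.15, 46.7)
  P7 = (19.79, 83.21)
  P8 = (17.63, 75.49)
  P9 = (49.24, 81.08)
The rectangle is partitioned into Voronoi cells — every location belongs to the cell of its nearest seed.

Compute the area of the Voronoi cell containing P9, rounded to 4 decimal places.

Area of P9's cell: 585.3187

1. box [0,67]×[0,90]: [(0, 0) (67, 0) (67, 90) (0, 90)]
2. ⊥bis P9·P0 via (49.15,68.67): [(0, 69.0264) (67, 68.5405) (67, 90) (0, 90)]  |A|=1421.5057
3. ⊥bis P9·P1 via (39.91,82.135): [(38.3962, 68.748) (67, 68.5405) (67, 90) (40.7993, 90)]  |A|=585.3187
4. ⊥bis P9·P2 via (35.14,54.47): [(38.3962, 68.748) (67, 68.5405) (67, 90) (40.7993, 90)]  |A|=585.3187
5. ⊥bis P9·P3 via (45.45,52.98): [(38.3962, 68.748) (67, 68.5405) (67, 90) (40.7993, 90)]  |A|=585.3187
6. ⊥bis P9·P4 via (35.175,46.435): [(38.3962, 68.748) (67, 68.5405) (67, 90) (40.7993, 90)]  |A|=585.3187
7. ⊥bis P9·P5 via (27.49,83.025): [(38.3962, 68.748) (67, 68.5405) (67, 90) (40.7993, 90)]  |A|=585.3187
8. ⊥bis P9·P6 via (54.195,63.89): [(38.3962, 68.748) (67, 68.5405) (67, 90) (40.7993, 90)]  |A|=585.3187
9. ⊥bis P9·P7 via (34.515,82.145): [(38.3962, 68.748) (67, 68.5405) (67, 90) (40.7993, 90)]  |A|=585.3187
10. ⊥bis P9·P8 via (33.435,78.285): [(38.3962, 68.748) (67, 68.5405) (67, 90) (40.7993, 90)]  |A|=585.3187
11. canonical 4-gon: [(38.3962, 68.748) (67, 68.5405) (67, 90) (40.7993, 90)]
12. shoelace: 585.3187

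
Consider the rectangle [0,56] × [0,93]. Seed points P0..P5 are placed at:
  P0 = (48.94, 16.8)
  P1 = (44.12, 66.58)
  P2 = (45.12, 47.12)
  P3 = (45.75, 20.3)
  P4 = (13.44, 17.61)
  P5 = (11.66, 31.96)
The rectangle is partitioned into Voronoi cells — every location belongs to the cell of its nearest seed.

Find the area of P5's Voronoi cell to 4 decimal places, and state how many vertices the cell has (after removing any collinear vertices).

Area of P5's cell: 1039.6889 (5 vertices)

1. box [0,56]×[0,93]: [(0, 0) (56, 0) (56, 93) (0, 93)]
2. ⊥bis P5·P0 via (30.3,24.38): [(0, 0) (20.3858, 0) (56, 87.5789) (56, 93) (0, 93)]  |A|=3648.4737
3. ⊥bis P5·P1 via (27.89,49.27): [(0, 75.4199) (0, 0) (20.3858, 0) (36.9624, 40.7636)]  |A|=1809.3512
4. ⊥bis P5·P2 via (28.39,39.54): [(21.0949, 55.6411) (0, 75.4199) (0, 0) (20.3858, 0) (32.6454, 30.1477)]  |A|=1693.0142
5. ⊥bis P5·P3 via (28.705,26.13): [(31.1831, 33.3752) (21.0949, 55.6411) (0, 75.4199) (0, 0) (19.7676, 0)]  |A|=1640.8708
6. ⊥bis P5·P4 via (12.55,24.785): [(28.9404, 26.8181) (31.1831, 33.3752) (21.0949, 55.6411) (0, 75.4199) (0, 23.2283)]  |A|=1039.6889
7. canonical 5-gon: [(28.9404, 26.8181) (31.1831, 33.3752) (21.0949, 55.6411) (0, 75.4199) (0, 23.2283)]
8. shoelace: 1039.6889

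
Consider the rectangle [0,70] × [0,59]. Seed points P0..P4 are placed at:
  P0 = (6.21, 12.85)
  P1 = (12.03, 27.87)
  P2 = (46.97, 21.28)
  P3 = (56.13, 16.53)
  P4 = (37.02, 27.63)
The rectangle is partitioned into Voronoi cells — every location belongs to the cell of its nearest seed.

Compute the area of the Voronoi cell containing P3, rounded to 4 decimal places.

1. box [0,70]×[0,59]: [(0, 0) (70, 0) (70, 59) (0, 59)]
2. ⊥bis P3·P0 via (31.17,14.69): [(32.2529, 0) (70, 0) (70, 59) (27.9036, 59)]  |A|=2355.384
3. ⊥bis P3·P1 via (34.08,22.2): [(31.3881, 11.7315) (32.2529, 0) (70, 0) (70, 59) (43.5429, 59)]  |A|=1985.7608
4. ⊥bis P3·P2 via (51.55,18.905): [(41.7466, 0) (70, 0) (70, 54.4844)]  |A|=769.6832
5. ⊥bis P3·P4 via (46.575,22.08): [(41.7466, 0) (70, 0) (70, 54.4844)]  |A|=769.6832
6. canonical 3-gon: [(41.7466, 0) (70, 0) (70, 54.4844)]
7. shoelace: 769.6832

Area of P3's cell: 769.6832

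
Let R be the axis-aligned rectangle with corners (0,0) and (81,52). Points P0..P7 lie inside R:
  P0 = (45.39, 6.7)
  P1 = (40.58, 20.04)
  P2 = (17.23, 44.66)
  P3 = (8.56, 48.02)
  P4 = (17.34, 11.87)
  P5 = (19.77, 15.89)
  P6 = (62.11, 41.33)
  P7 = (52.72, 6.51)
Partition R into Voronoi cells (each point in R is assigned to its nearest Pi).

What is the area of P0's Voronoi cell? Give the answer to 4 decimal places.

Area of P0's cell: 226.5504

1. box [0,81]×[0,52]: [(0, 0) (81, 0) (81, 52) (0, 52)]
2. ⊥bis P0·P1 via (42.985,13.37): [(5.9048, 0) (81, 0) (81, 27.0771)]  |A|=1016.6786
3. ⊥bis P0·P2 via (31.31,25.68): [(5.9048, 0) (81, 0) (81, 27.0771)]  |A|=1016.6786
4. ⊥bis P0·P3 via (26.975,27.36): [(5.9048, 0) (81, 0) (81, 27.0771)]  |A|=1016.6786
5. ⊥bis P0·P4 via (31.365,9.285): [(31.3443, 9.1727) (29.6536, 0) (81, 0) (81, 27.0771)]  |A|=907.7579
6. ⊥bis P0·P5 via (32.58,11.295): [(31.8892, 9.3692) (30.8429, 6.4522) (29.6536, 0) (81, 0) (81, 27.0771)]  |A|=907.0659
7. ⊥bis P0·P6 via (53.75,24.015): [(61.7694, 20.1431) (31.8892, 9.3692) (30.8429, 6.4522) (29.6536, 0) (81, 0) (81, 10.8582)]  |A|=751.1168
8. ⊥bis P0·P7 via (49.055,6.605): [(49.2893, 15.6431) (31.8892, 9.3692) (30.8429, 6.4522) (29.6536, 0) (48.8838, 0)]  |A|=226.5504
9. canonical 5-gon: [(49.2893, 15.6431) (31.8892, 9.3692) (30.8429, 6.4522) (29.6536, 0) (48.8838, 0)]
10. shoelace: 226.5504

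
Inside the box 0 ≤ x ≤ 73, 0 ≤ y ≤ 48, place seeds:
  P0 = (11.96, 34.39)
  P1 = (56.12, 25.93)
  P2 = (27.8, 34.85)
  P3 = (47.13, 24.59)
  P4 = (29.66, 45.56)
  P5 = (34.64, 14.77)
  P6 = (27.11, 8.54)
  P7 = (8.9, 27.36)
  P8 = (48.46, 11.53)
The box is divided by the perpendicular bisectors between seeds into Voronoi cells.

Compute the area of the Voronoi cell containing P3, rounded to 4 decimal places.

Area of P3's cell: 269.9917

1. box [0,73]×[0,48]: [(0, 0) (73, 0) (73, 48) (0, 48)]
2. ⊥bis P3·P0 via (29.545,29.49): [(21.3277, 0) (73, 0) (73, 48) (34.7027, 48)]  |A|=2159.2689
3. ⊥bis P3·P1 via (51.625,25.26): [(21.3277, 0) (55.3901, 0) (48.2355, 48) (34.7027, 48)]  |A|=1142.2838
4. ⊥bis P3·P2 via (37.465,29.72): [(21.6902, 0) (55.3901, 0) (48.2355, 48) (47.1677, 48)]  |A|=834.4261
5. ⊥bis P3·P4 via (38.395,35.075): [(41.8233, 37.9311) (21.6902, 0) (55.3901, 0) (48.8622, 43.7952)]  |A|=812.4139
6. ⊥bis P3·P5 via (40.885,19.68): [(41.8233, 37.9311) (35.662, 26.3231) (55.1637, 1.519) (48.8622, 43.7952)]  |A|=356.8668
7. ⊥bis P3·P6 via (37.12,16.565): [(41.8233, 37.9311) (35.662, 26.3231) (55.1637, 1.519) (48.8622, 43.7952)]  |A|=356.8668
8. ⊥bis P3·P7 via (28.015,25.975): [(41.8233, 37.9311) (35.662, 26.3231) (55.1637, 1.519) (48.8622, 43.7952)]  |A|=356.8668
9. ⊥bis P3·P8 via (47.795,18.06): [(41.8233, 37.9311) (35.662, 26.3231) (42.5765, 17.5286) (52.6249, 18.5519) (48.8622, 43.7952)]  |A|=269.9917
10. canonical 5-gon: [(41.8233, 37.9311) (35.662, 26.3231) (42.5765, 17.5286) (52.6249, 18.5519) (48.8622, 43.7952)]
11. shoelace: 269.9917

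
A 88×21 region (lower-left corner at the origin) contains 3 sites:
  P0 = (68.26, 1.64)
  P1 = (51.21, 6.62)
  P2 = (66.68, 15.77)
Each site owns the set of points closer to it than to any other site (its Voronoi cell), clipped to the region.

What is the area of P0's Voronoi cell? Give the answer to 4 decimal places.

1. box [0,88]×[0,21]: [(0, 0) (88, 0) (88, 21) (0, 21)]
2. ⊥bis P0·P1 via (59.735,4.13): [(58.5287, 0) (88, 0) (88, 21) (64.6624, 21)]  |A|=554.4932
3. ⊥bis P0·P2 via (67.47,8.705): [(60.8552, 7.9653) (58.5287, 0) (88, 0) (88, 11.0006)]  |A|=266.6794
4. canonical 4-gon: [(60.8552, 7.9653) (58.5287, 0) (88, 0) (88, 11.0006)]
5. shoelace: 266.6794

Area of P0's cell: 266.6794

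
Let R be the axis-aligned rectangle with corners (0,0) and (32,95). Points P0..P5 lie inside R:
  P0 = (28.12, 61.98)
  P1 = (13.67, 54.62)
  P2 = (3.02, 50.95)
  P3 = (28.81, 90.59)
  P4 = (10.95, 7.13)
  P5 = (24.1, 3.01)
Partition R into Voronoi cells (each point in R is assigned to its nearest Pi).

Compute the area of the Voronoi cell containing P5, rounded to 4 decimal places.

Area of P5's cell: 346.1916

1. box [0,32]×[0,95]: [(0, 0) (32, 0) (32, 95) (0, 95)]
2. ⊥bis P5·P0 via (26.11,32.495): [(0, 34.2749) (0, 0) (32, 0) (32, 32.0935)]  |A|=1061.8944
3. ⊥bis P5·P1 via (18.885,28.815): [(0, 24.9985) (0, 0) (32, 0) (32, 31.4654)]  |A|=903.4228
4. ⊥bis P5·P2 via (13.56,26.98): [(16.7535, 28.3842) (0, 21.0174) (0, 0) (32, 0) (32, 31.4654)]  |A|=870.0746
5. ⊥bis P5·P3 via (26.455,46.8): [(16.7535, 28.3842) (0, 21.0174) (0, 0) (32, 0) (32, 31.4654)]  |A|=870.0746
6. ⊥bis P5·P4 via (17.525,5.07): [(25.3755, 30.1267) (15.9365, 0) (32, 0) (32, 31.4654)]  |A|=346.1916
7. canonical 4-gon: [(25.3755, 30.1267) (15.9365, 0) (32, 0) (32, 31.4654)]
8. shoelace: 346.1916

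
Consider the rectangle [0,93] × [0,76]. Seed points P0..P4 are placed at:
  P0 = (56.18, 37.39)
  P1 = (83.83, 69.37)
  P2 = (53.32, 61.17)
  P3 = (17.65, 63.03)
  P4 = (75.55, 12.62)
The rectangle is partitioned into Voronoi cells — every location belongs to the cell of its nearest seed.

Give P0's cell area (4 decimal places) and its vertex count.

1. box [0,93]×[0,76]: [(0, 0) (93, 0) (93, 76) (0, 76)]
2. ⊥bis P0·P1 via (70.005,53.38): [(0, 0) (93, 0) (93, 33.4985) (43.8427, 76) (0, 76)]  |A|=6023.3694
3. ⊥bis P0·P2 via (54.75,49.28): [(0, 42.6953) (0, 0) (93, 0) (93, 33.4985) (72.3051, 51.3913)]  |A|=4279.8634
4. ⊥bis P0·P3 via (36.915,50.21): [(34.6907, 46.8675) (3.5025, 0) (93, 0) (93, 33.4985) (72.3051, 51.3913)]  |A|=3457.2227
5. ⊥bis P0·P4 via (65.865,25.005): [(34.6907, 46.8675) (3.5025, 0) (33.8891, 0) (85.2714, 40.1807) (72.3051, 51.3913)]  |A|=2140.2157
6. canonical 5-gon: [(34.6907, 46.8675) (3.5025, 0) (33.8891, 0) (85.2714, 40.1807) (72.3051, 51.3913)]
7. shoelace: 2140.2157

Area of P0's cell: 2140.2157 (5 vertices)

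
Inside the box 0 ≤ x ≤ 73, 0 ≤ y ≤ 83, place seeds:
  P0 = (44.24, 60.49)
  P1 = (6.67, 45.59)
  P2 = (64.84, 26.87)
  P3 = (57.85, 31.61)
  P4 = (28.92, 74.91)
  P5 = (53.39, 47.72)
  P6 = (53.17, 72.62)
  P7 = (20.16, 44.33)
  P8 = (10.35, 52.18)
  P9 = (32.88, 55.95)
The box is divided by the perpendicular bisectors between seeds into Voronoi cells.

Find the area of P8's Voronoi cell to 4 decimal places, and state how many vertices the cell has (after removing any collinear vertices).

1. box [0,73]×[0,83]: [(0, 0) (73, 0) (73, 83) (0, 83)]
2. ⊥bis P8·P0 via (27.295,56.335): [(0, 0) (41.1086, 0) (20.7566, 83) (0, 83)]  |A|=2567.4072
3. ⊥bis P8·P1 via (8.51,48.885): [(0, 53.6372) (32.3919, 35.5488) (20.7566, 83) (0, 83)]  |A|=968.021
4. ⊥bis P8·P2 via (37.595,39.525): [(0, 53.6372) (32.3919, 35.5488) (20.7566, 83) (0, 83)]  |A|=968.021
5. ⊥bis P8·P3 via (34.1,41.895): [(0, 53.6372) (31.5543, 36.0165) (32.0159, 37.0823) (20.7566, 83) (0, 83)]  |A|=967.4668
6. ⊥bis P8·P4 via (19.635,63.545): [(0, 79.5864) (0, 53.6372) (31.5543, 36.0165) (32.0159, 37.0823) (27.0031, 57.5254)]  |A|=656.9952
7. ⊥bis P8·P5 via (31.87,49.95): [(0, 79.5864) (0, 53.6372) (30.4879, 36.6121) (30.976, 41.323) (27.0031, 57.5254)]  |A|=652.8051
8. ⊥bis P8·P6 via (31.76,62.4): [(0, 79.5864) (0, 53.6372) (30.4879, 36.6121) (30.976, 41.323) (27.0031, 57.5254)]  |A|=652.8051
9. ⊥bis P8·P7 via (15.255,48.255): [(24.3849, 59.6644) (0, 79.5864) (0, 53.6372) (13.5203, 46.0872)]  |A|=449.1832
10. ⊥bis P8·P9 via (21.615,54.065): [(21.3191, 55.8332) (20.091, 63.1724) (0, 79.5864) (0, 53.6372) (13.5203, 46.0872)]  |A|=435.5805
11. canonical 5-gon: [(21.3191, 55.8332) (20.091, 63.1724) (0, 79.5864) (0, 53.6372) (13.5203, 46.0872)]
12. shoelace: 435.5805

Area of P8's cell: 435.5805 (5 vertices)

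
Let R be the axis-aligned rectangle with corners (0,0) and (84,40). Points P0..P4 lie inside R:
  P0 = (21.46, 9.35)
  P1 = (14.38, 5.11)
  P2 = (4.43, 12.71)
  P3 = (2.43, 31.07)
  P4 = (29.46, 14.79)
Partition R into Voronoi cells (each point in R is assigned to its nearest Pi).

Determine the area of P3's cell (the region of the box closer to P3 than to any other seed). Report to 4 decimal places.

Area of P3's cell: 368.0924

1. box [0,84]×[0,40]: [(0, 0) (84, 0) (84, 40) (0, 40)]
2. ⊥bis P3·P0 via (11.945,20.21): [(0, 9.7444) (34.5324, 40) (0, 40)]  |A|=522.4001
3. ⊥bis P3·P1 via (8.405,18.09): [(0, 14.221) (10.7655, 19.1766) (34.5324, 40) (0, 40)]  |A|=498.3036
4. ⊥bis P3·P2 via (3.43,21.89): [(0, 21.5164) (15.3437, 23.1878) (34.5324, 40) (0, 40)]  |A|=432.0871
5. ⊥bis P3·P4 via (15.945,22.93): [(0, 21.5164) (15.3437, 23.1878) (16.9456, 24.5912) (26.2262, 40) (0, 40)]  |A|=368.0924
6. canonical 5-gon: [(0, 21.5164) (15.3437, 23.1878) (16.9456, 24.5912) (26.2262, 40) (0, 40)]
7. shoelace: 368.0924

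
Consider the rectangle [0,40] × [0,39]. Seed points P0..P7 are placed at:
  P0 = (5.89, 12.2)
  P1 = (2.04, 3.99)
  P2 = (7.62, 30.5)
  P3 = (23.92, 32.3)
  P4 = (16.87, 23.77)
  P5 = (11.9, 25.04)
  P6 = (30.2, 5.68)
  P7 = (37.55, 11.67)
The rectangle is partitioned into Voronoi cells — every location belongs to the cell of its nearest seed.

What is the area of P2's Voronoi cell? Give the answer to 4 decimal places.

Area of P2's cell: 195.1568

1. box [0,40]×[0,39]: [(0, 0) (40, 0) (40, 39) (0, 39)]
2. ⊥bis P2·P0 via (6.755,21.35): [(0, 21.9886) (40, 18.2072) (40, 39) (0, 39)]  |A|=756.0849
3. ⊥bis P2·P1 via (4.83,17.245): [(0, 21.9886) (40, 18.2072) (40, 39) (0, 39)]  |A|=756.0849
4. ⊥bis P2·P3 via (15.77,31.4): [(0, 21.9886) (16.9866, 20.3827) (14.9307, 39) (0, 39)]  |A|=283.4679
5. ⊥bis P2·P4 via (12.245,27.135): [(0, 21.9886) (7.9536, 21.2367) (15.7144, 31.9035) (14.9307, 39) (0, 39)]  |A|=231.9774
6. ⊥bis P2·P5 via (9.76,27.77): [(0, 21.9886) (2.128, 21.7874) (15.6601, 32.395) (14.9307, 39) (0, 39)]  |A|=195.1568
7. ⊥bis P2·P6 via (18.91,18.09): [(0, 21.9886) (2.128, 21.7874) (15.6601, 32.395) (14.9307, 39) (0, 39)]  |A|=195.1568
8. ⊥bis P2·P7 via (22.585,21.085): [(0, 21.9886) (2.128, 21.7874) (15.6601, 32.395) (14.9307, 39) (0, 39)]  |A|=195.1568
9. canonical 5-gon: [(0, 21.9886) (2.128, 21.7874) (15.6601, 32.395) (14.9307, 39) (0, 39)]
10. shoelace: 195.1568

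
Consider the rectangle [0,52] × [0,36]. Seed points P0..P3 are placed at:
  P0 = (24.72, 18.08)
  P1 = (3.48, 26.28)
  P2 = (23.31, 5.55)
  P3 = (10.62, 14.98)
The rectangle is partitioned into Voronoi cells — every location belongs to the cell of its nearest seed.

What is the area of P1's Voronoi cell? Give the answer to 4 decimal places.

Area of P1's cell: 251.4307

1. box [0,52]×[0,36]: [(0, 0) (52, 0) (52, 36) (0, 36)]
2. ⊥bis P1·P0 via (14.1,22.18): [(0, 0) (5.5371, 0) (19.4354, 36) (0, 36)]  |A|=449.5051
3. ⊥bis P1·P2 via (13.395,15.915): [(0, 3.1015) (10.6779, 13.3158) (19.4354, 36) (0, 36)]  |A|=396.0806
4. ⊥bis P1·P3 via (7.05,20.63): [(0, 16.1754) (15.5832, 26.0217) (19.4354, 36) (0, 36)]  |A|=251.4307
5. canonical 4-gon: [(0, 16.1754) (15.5832, 26.0217) (19.4354, 36) (0, 36)]
6. shoelace: 251.4307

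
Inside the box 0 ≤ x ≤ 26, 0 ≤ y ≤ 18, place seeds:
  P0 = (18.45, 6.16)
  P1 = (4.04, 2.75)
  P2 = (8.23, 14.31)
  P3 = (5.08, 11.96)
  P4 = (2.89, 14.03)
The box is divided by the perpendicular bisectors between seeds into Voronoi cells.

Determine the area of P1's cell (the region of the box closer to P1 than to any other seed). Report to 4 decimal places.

Area of P1's cell: 83.1467

1. box [0,26]×[0,18]: [(0, 0) (26, 0) (26, 18) (0, 18)]
2. ⊥bis P1·P0 via (11.245,4.455): [(0, 0) (12.2992, 0) (8.0397, 18) (0, 18)]  |A|=183.0504
3. ⊥bis P1·P2 via (6.135,8.53): [(0, 10.7537) (0, 0) (12.2992, 0) (10.6696, 6.8864)]  |A|=99.7175
4. ⊥bis P1·P3 via (4.56,7.355): [(0, 7.8699) (0, 0) (12.2992, 0) (10.7234, 6.659)]  |A|=83.1467
5. ⊥bis P1·P4 via (3.465,8.39): [(0, 7.8699) (0, 0) (12.2992, 0) (10.7234, 6.659)]  |A|=83.1467
6. canonical 4-gon: [(0, 7.8699) (0, 0) (12.2992, 0) (10.7234, 6.659)]
7. shoelace: 83.1467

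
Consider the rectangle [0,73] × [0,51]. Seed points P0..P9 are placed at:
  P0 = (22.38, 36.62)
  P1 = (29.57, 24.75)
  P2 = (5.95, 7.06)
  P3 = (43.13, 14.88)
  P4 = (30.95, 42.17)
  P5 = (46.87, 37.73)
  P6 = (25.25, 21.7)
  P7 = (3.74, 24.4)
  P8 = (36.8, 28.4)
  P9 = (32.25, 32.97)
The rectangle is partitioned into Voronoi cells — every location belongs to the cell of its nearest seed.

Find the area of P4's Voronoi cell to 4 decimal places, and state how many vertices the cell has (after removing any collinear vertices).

1. box [0,73]×[0,51]: [(0, 0) (73, 0) (73, 51) (0, 51)]
2. ⊥bis P4·P0 via (26.665,39.395): [(52.1775, 0) (73, 0) (73, 51) (19.1495, 51)]  |A|=1904.1609
3. ⊥bis P4·P1 via (30.26,33.46): [(30.522, 33.4392) (73, 30.0742) (73, 51) (19.1495, 51)]  |A|=917.2714
4. ⊥bis P4·P2 via (18.45,24.615): [(30.522, 33.4392) (73, 30.0742) (73, 51) (19.1495, 51)]  |A|=917.2714
5. ⊥bis P4·P3 via (37.04,28.525): [(30.522, 33.4392) (45.4084, 32.26) (73, 44.5746) (73, 51) (19.1495, 51)]  |A|=717.2267
6. ⊥bis P4·P5 via (38.91,39.95): [(30.522, 33.4392) (36.9521, 32.9299) (41.9918, 51) (19.1495, 51)]  |A|=259.944
7. ⊥bis P4·P6 via (28.1,31.935): [(30.522, 33.4392) (36.9521, 32.9299) (41.9918, 51) (19.1495, 51)]  |A|=259.944
8. ⊥bis P4·P7 via (17.345,33.285): [(30.522, 33.4392) (36.9521, 32.9299) (41.9918, 51) (19.1495, 51)]  |A|=259.944
9. ⊥bis P4·P8 via (33.875,35.285): [(30.308, 33.7696) (38.1108, 37.0845) (41.9918, 51) (19.1495, 51)]  |A|=244.6478
10. ⊥bis P4·P9 via (31.6,37.57): [(28.1615, 37.0841) (38.5189, 38.5477) (41.9918, 51) (19.1495, 51)]  |A|=220.8803
11. canonical 4-gon: [(28.1615, 37.0841) (38.5189, 38.5477) (41.9918, 51) (19.1495, 51)]
12. shoelace: 220.8803

Area of P4's cell: 220.8803 (4 vertices)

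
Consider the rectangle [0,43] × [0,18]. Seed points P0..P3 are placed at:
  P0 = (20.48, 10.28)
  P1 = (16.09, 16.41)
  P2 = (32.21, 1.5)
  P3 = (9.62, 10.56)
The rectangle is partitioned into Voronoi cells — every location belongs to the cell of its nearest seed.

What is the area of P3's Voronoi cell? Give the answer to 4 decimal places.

1. box [0,43]×[0,18]: [(0, 0) (43, 0) (43, 18) (0, 18)]
2. ⊥bis P3·P0 via (15.05,10.42): [(0, 0) (14.7813, 0) (15.2454, 18) (0, 18)]  |A|=270.241
3. ⊥bis P3·P1 via (12.855,13.485): [(0, 0) (14.7813, 0) (15.066, 11.0397) (8.7727, 18) (0, 18)]  |A|=247.7148
4. ⊥bis P3·P2 via (20.915,6.03): [(0, 0) (14.7813, 0) (15.066, 11.0397) (8.7727, 18) (0, 18)]  |A|=247.7148
5. canonical 5-gon: [(0, 0) (14.7813, 0) (15.066, 11.0397) (8.7727, 18) (0, 18)]
6. shoelace: 247.7148

Area of P3's cell: 247.7148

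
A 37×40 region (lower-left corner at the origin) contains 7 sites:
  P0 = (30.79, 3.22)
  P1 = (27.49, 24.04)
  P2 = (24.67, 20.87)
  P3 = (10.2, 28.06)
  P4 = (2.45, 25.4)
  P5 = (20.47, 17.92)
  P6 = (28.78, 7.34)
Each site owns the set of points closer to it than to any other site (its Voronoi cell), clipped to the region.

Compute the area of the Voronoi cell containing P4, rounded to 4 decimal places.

1. box [0,37]×[0,40]: [(0, 0) (37, 0) (37, 40) (0, 40)]
2. ⊥bis P4·P0 via (16.62,14.31): [(0, 0) (5.4204, 0) (36.726, 40) (0, 40)]  |A|=842.9287
3. ⊥bis P4·P1 via (14.97,24.72): [(0, 0) (5.4204, 0) (14.2394, 11.2682) (15.7999, 40) (0, 40)]  |A|=542.3068
4. ⊥bis P4·P2 via (13.56,23.135): [(0, 0) (5.4204, 0) (10.0492, 5.9143) (15.3647, 31.9872) (15.7999, 40) (0, 40)]  |A|=501.9111
5. ⊥bis P4·P3 via (6.325,26.73): [(0, 0) (5.4204, 0) (10.0492, 5.9143) (11.3237, 12.166) (1.7704, 40) (0, 40)]  |A|=294.7857
6. ⊥bis P4·P5 via (11.46,21.66): [(0, 0) (2.4691, 0) (9.6017, 17.1832) (1.7704, 40) (0, 40)]  |A|=233.4446
7. ⊥bis P4·P6 via (15.615,16.37): [(0, 0) (2.4691, 0) (9.6017, 17.1832) (1.7704, 40) (0, 40)]  |A|=233.4446
8. canonical 5-gon: [(0, 0) (2.4691, 0) (9.6017, 17.1832) (1.7704, 40) (0, 40)]
9. shoelace: 233.4446

Area of P4's cell: 233.4446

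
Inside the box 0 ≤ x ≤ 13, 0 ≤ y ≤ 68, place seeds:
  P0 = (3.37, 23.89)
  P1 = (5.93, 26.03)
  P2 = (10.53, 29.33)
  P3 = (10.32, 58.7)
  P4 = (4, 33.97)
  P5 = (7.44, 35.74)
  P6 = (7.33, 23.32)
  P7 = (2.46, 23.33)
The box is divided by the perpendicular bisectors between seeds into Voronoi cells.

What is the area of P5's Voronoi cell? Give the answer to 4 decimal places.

1. box [0,13]×[0,68]: [(0, 0) (13, 0) (13, 68) (0, 68)]
2. ⊥bis P5·P0 via (5.405,29.815): [(0, 31.6714) (13, 27.2064) (13, 68) (0, 68)]  |A|=501.2942
3. ⊥bis P5·P1 via (6.685,30.885): [(0, 31.9246) (13, 29.903) (13, 68) (0, 68)]  |A|=482.121
4. ⊥bis P5·P2 via (8.985,32.535): [(0, 31.9246) (5.8361, 31.017) (13, 34.4705) (13, 68) (0, 68)]  |A|=465.7603
5. ⊥bis P5·P3 via (8.88,47.22): [(0, 48.3339) (0, 31.9246) (5.8361, 31.017) (13, 34.4705) (13, 46.7032)]  |A|=199.5013
6. ⊥bis P5·P4 via (5.72,34.855): [(0, 48.3339) (0, 45.9718) (7.3254, 31.735) (13, 34.4705) (13, 46.7032)]  |A|=145.2798
7. ⊥bis P5·P6 via (7.385,29.53): [(0, 48.3339) (0, 45.9718) (7.3254, 31.735) (13, 34.4705) (13, 46.7032)]  |A|=145.2798
8. ⊥bis P5·P7 via (4.95,29.535): [(0, 48.3339) (0, 45.9718) (7.3254, 31.735) (13, 34.4705) (13, 46.7032)]  |A|=145.2798
9. canonical 5-gon: [(0, 48.3339) (0, 45.9718) (7.3254, 31.735) (13, 34.4705) (13, 46.7032)]
10. shoelace: 145.2798

Area of P5's cell: 145.2798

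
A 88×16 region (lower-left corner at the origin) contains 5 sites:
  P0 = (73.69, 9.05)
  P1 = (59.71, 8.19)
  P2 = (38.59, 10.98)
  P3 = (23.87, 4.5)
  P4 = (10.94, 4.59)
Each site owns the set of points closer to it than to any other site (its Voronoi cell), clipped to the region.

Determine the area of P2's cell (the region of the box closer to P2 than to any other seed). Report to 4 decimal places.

Area of P2's cell: 285.2012

1. box [0,88]×[0,16]: [(0, 0) (88, 0) (88, 16) (0, 16)]
2. ⊥bis P2·P0 via (56.14,10.015): [(0, 0) (55.5893, 0) (56.4691, 16) (0, 16)]  |A|=896.4673
3. ⊥bis P2·P1 via (49.15,9.585): [(0, 0) (47.8838, 0) (49.9974, 16) (0, 16)]  |A|=783.0499
4. ⊥bis P2·P3 via (31.23,7.74): [(34.6373, 0) (47.8838, 0) (49.9974, 16) (27.5938, 16)]  |A|=285.2012
5. ⊥bis P2·P4 via (24.765,7.785): [(34.6373, 0) (47.8838, 0) (49.9974, 16) (27.5938, 16)]  |A|=285.2012
6. canonical 4-gon: [(34.6373, 0) (47.8838, 0) (49.9974, 16) (27.5938, 16)]
7. shoelace: 285.2012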